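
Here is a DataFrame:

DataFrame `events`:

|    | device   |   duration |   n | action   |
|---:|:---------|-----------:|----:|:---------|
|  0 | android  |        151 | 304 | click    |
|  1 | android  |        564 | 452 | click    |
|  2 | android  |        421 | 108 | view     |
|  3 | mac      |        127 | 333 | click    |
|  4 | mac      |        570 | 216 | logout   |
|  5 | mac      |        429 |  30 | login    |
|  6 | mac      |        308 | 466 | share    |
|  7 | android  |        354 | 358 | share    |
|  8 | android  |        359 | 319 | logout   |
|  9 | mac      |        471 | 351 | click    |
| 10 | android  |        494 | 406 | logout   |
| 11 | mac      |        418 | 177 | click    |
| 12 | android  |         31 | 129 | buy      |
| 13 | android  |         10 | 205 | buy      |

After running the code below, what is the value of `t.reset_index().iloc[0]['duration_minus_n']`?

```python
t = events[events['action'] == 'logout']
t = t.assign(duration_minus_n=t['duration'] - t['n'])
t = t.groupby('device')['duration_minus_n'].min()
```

filter rows where action == 'logout':
     device  duration    n  action
4       mac       570  216  logout
8   android       359  319  logout
10  android       494  406  logout
add column duration_minus_n = t['duration'] - t['n']:
     device  duration    n  action  duration_minus_n
4       mac       570  216  logout               354
8   android       359  319  logout                40
10  android       494  406  logout                88
group by device, min of duration_minus_n:
device
android     40
mac        354
Name: duration_minus_n, dtype: int64
reset_index():
    device  duration_minus_n
0  android                40
1      mac               354
So iloc[0]['duration_minus_n'] = 40.

40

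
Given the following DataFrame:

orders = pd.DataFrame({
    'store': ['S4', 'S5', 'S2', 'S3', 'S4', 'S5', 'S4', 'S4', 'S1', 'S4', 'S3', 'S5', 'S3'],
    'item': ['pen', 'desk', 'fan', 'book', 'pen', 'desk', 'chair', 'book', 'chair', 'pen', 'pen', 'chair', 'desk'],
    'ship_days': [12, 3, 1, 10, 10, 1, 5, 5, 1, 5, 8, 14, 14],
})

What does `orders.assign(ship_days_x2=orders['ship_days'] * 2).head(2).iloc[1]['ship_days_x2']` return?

add column ship_days_x2 = orders['ship_days'] * 2:
   store   item  ship_days  ship_days_x2
0     S4    pen         12            24
1     S5   desk          3             6
2     S2    fan          1             2
3     S3   book         10            20
4     S4    pen         10            20
5     S5   desk          1             2
6     S4  chair          5            10
7     S4   book          5            10
8     S1  chair          1             2
9     S4    pen          5            10
10    S3    pen          8            16
11    S5  chair         14            28
12    S3   desk         14            28
take first 2 rows:
  store  item  ship_days  ship_days_x2
0    S4   pen         12            24
1    S5  desk          3             6
So iloc[1]['ship_days_x2'] = 6.

6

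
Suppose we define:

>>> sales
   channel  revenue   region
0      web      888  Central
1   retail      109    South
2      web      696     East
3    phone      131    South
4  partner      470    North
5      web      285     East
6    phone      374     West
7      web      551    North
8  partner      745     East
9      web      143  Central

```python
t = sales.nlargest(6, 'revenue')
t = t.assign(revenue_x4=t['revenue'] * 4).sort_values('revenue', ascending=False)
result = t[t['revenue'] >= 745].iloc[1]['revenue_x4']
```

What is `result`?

take 6 rows with largest revenue:
   channel  revenue   region
0      web      888  Central
8  partner      745     East
2      web      696     East
7      web      551    North
4  partner      470    North
6    phone      374     West
add column revenue_x4 = t['revenue'] * 4:
   channel  revenue   region  revenue_x4
0      web      888  Central        3552
8  partner      745     East        2980
2      web      696     East        2784
7      web      551    North        2204
4  partner      470    North        1880
6    phone      374     West        1496
sort by revenue descending:
   channel  revenue   region  revenue_x4
0      web      888  Central        3552
8  partner      745     East        2980
2      web      696     East        2784
7      web      551    North        2204
4  partner      470    North        1880
6    phone      374     West        1496
filter rows where revenue >= 745:
   channel  revenue   region  revenue_x4
0      web      888  Central        3552
8  partner      745     East        2980
Then the value at position 1, column 'revenue_x4': 2980

2980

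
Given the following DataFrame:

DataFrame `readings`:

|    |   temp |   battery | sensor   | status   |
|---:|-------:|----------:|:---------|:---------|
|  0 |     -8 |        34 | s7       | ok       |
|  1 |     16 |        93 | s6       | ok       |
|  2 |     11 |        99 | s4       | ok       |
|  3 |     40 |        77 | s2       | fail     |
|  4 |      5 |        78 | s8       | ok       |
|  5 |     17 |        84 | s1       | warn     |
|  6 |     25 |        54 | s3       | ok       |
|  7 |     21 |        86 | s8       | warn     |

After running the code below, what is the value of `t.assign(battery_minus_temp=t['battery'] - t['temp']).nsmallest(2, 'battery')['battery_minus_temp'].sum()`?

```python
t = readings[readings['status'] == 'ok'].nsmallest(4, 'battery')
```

filter rows where status == 'ok':
   temp  battery sensor status
0    -8       34     s7     ok
1    16       93     s6     ok
2    11       99     s4     ok
4     5       78     s8     ok
6    25       54     s3     ok
take 4 rows with smallest battery:
   temp  battery sensor status
0    -8       34     s7     ok
6    25       54     s3     ok
4     5       78     s8     ok
1    16       93     s6     ok
add column battery_minus_temp = t['battery'] - t['temp']:
   temp  battery sensor status  battery_minus_temp
0    -8       34     s7     ok                  42
6    25       54     s3     ok                  29
4     5       78     s8     ok                  73
1    16       93     s6     ok                  77
take 2 rows with smallest battery:
   temp  battery sensor status  battery_minus_temp
0    -8       34     s7     ok                  42
6    25       54     s3     ok                  29
Taking the sum of column 'battery_minus_temp' gives 71.

71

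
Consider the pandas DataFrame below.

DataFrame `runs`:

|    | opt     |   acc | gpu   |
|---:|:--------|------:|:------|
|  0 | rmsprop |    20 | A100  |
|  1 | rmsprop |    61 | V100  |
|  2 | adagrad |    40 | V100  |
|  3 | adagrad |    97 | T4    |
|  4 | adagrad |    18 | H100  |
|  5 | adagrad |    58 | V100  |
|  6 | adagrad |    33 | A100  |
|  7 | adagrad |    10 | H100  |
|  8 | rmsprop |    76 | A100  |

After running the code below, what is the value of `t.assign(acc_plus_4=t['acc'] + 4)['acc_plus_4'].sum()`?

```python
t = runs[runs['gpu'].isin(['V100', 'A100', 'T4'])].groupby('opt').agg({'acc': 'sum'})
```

393

filter rows where gpu in ['V100', 'A100', 'T4']:
       opt  acc   gpu
0  rmsprop   20  A100
1  rmsprop   61  V100
2  adagrad   40  V100
3  adagrad   97    T4
5  adagrad   58  V100
6  adagrad   33  A100
8  rmsprop   76  A100
group by opt, sum of acc:
         acc
opt         
adagrad  228
rmsprop  157
add column acc_plus_4 = t['acc'] + 4:
         acc  acc_plus_4
opt                     
adagrad  228         232
rmsprop  157         161
Finally, sum of column 'acc_plus_4' = 393.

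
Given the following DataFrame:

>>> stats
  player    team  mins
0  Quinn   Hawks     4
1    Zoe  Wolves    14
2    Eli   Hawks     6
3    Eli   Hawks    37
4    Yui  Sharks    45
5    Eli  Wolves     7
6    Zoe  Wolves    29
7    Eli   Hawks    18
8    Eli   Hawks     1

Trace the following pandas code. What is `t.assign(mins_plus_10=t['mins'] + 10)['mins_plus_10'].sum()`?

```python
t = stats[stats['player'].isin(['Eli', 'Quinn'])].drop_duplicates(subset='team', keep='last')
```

filter rows where player in ['Eli', 'Quinn']:
  player    team  mins
0  Quinn   Hawks     4
2    Eli   Hawks     6
3    Eli   Hawks    37
5    Eli  Wolves     7
7    Eli   Hawks    18
8    Eli   Hawks     1
drop duplicate team (keep=last):
  player    team  mins
5    Eli  Wolves     7
8    Eli   Hawks     1
add column mins_plus_10 = t['mins'] + 10:
  player    team  mins  mins_plus_10
5    Eli  Wolves     7            17
8    Eli   Hawks     1            11
The sum of column 'mins_plus_10' is 28.

28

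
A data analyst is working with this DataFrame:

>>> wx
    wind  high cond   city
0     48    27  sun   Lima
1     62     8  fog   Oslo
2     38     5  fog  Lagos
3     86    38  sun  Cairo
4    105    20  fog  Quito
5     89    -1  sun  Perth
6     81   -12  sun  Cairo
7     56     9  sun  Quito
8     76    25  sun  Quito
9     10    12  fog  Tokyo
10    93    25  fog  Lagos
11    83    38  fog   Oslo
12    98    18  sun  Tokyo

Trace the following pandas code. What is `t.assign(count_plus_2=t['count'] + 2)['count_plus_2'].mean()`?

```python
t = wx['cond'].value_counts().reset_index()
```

8.5

value_counts of cond:
cond
sun    7
fog    6
Name: count, dtype: int64
reset_index():
  cond  count
0  sun      7
1  fog      6
add column count_plus_2 = t['count'] + 2:
  cond  count  count_plus_2
0  sun      7             9
1  fog      6             8
The mean of column 'count_plus_2' is 8.5.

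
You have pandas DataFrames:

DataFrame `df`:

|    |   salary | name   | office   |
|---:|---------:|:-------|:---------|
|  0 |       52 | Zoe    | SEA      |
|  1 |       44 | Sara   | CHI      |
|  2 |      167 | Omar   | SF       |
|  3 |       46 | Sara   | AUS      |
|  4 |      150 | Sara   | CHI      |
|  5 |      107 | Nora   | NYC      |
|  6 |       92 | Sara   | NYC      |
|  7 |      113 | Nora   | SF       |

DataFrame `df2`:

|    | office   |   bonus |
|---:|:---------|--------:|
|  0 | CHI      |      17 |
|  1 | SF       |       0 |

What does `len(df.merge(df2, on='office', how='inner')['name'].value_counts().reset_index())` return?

3

merge on 'office' (how='inner') → 4 rows:
   salary  name office  bonus
0      44  Sara    CHI     17
1     167  Omar     SF      0
2     150  Sara    CHI     17
3     113  Nora     SF      0
value_counts of name:
name
Sara    2
Omar    1
Nora    1
Name: count, dtype: int64
reset_index():
   name  count
0  Sara      2
1  Omar      1
2  Nora      1
Finally, number of rows = 3.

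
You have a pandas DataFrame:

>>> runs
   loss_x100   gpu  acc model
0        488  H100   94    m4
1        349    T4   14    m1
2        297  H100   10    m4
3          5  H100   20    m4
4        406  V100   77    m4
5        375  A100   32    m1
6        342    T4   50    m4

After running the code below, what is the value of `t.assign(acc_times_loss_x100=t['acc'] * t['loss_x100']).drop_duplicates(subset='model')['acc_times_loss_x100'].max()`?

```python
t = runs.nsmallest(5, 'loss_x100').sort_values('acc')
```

4886

take 5 rows with smallest loss_x100:
   loss_x100   gpu  acc model
3          5  H100   20    m4
2        297  H100   10    m4
6        342    T4   50    m4
1        349    T4   14    m1
5        375  A100   32    m1
sort by acc:
   loss_x100   gpu  acc model
2        297  H100   10    m4
1        349    T4   14    m1
3          5  H100   20    m4
5        375  A100   32    m1
6        342    T4   50    m4
add column acc_times_loss_x100 = t['acc'] * t['loss_x100']:
   loss_x100   gpu  acc model  acc_times_loss_x100
2        297  H100   10    m4                 2970
1        349    T4   14    m1                 4886
3          5  H100   20    m4                  100
5        375  A100   32    m1                12000
6        342    T4   50    m4                17100
drop duplicate model (keep=first):
   loss_x100   gpu  acc model  acc_times_loss_x100
2        297  H100   10    m4                 2970
1        349    T4   14    m1                 4886
Reading off the max of column 'acc_times_loss_x100', we get 4886.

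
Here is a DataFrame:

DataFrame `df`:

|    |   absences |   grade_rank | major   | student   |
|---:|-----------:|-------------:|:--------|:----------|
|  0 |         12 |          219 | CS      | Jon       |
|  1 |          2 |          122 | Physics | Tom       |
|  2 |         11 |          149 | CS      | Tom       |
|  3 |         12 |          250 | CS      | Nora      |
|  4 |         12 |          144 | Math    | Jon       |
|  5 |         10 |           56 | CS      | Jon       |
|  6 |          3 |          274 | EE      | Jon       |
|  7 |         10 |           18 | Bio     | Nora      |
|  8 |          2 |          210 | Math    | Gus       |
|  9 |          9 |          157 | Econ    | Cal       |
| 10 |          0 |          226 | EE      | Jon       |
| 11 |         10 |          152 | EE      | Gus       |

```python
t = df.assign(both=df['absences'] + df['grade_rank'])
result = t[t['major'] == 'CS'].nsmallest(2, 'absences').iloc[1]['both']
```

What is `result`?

add column both = df['absences'] + df['grade_rank']:
    absences  grade_rank    major student  both
0         12         219       CS     Jon   231
1          2         122  Physics     Tom   124
2         11         149       CS     Tom   160
3         12         250       CS    Nora   262
4         12         144     Math     Jon   156
5         10          56       CS     Jon    66
6          3         274       EE     Jon   277
7         10          18      Bio    Nora    28
8          2         210     Math     Gus   212
9          9         157     Econ     Cal   166
10         0         226       EE     Jon   226
11        10         152       EE     Gus   162
filter rows where major == 'CS':
   absences  grade_rank major student  both
0        12         219    CS     Jon   231
2        11         149    CS     Tom   160
3        12         250    CS    Nora   262
5        10          56    CS     Jon    66
take 2 rows with smallest absences:
   absences  grade_rank major student  both
5        10          56    CS     Jon    66
2        11         149    CS     Tom   160
Taking the value at position 1, column 'both' gives 160.

160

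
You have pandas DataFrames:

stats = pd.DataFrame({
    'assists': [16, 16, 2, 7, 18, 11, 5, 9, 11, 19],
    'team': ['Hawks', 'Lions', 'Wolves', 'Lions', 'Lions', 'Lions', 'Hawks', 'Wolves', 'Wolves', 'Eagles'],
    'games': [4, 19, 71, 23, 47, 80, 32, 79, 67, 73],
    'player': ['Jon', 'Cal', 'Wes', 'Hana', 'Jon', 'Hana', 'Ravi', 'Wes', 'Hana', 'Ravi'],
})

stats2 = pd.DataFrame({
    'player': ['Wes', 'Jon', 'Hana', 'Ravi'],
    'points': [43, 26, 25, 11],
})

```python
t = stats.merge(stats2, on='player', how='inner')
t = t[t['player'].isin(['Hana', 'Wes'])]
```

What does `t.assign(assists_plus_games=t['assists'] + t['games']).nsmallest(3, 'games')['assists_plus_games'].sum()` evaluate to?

181

merge on 'player' (how='inner') → 9 rows:
   assists    team  games player  points
0       16   Hawks      4    Jon      26
1        2  Wolves     71    Wes      43
2        7   Lions     23   Hana      25
3       18   Lions     47    Jon      26
4       11   Lions     80   Hana      25
5        5   Hawks     32   Ravi      11
6        9  Wolves     79    Wes      43
7       11  Wolves     67   Hana      25
8       19  Eagles     73   Ravi      11
filter rows where player in ['Hana', 'Wes']:
   assists    team  games player  points
1        2  Wolves     71    Wes      43
2        7   Lions     23   Hana      25
4       11   Lions     80   Hana      25
6        9  Wolves     79    Wes      43
7       11  Wolves     67   Hana      25
add column assists_plus_games = t['assists'] + t['games']:
   assists    team  games player  points  assists_plus_games
1        2  Wolves     71    Wes      43                  73
2        7   Lions     23   Hana      25                  30
4       11   Lions     80   Hana      25                  91
6        9  Wolves     79    Wes      43                  88
7       11  Wolves     67   Hana      25                  78
take 3 rows with smallest games:
   assists    team  games player  points  assists_plus_games
2        7   Lions     23   Hana      25                  30
7       11  Wolves     67   Hana      25                  78
1        2  Wolves     71    Wes      43                  73
Reading off the sum of column 'assists_plus_games', we get 181.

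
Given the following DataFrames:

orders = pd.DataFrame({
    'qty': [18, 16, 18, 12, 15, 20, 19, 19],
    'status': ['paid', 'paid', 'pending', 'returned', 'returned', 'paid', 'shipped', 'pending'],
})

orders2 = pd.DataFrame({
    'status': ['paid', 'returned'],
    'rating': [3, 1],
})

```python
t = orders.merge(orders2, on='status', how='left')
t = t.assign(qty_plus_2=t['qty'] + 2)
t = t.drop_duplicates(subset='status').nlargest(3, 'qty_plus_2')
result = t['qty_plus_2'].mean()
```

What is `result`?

20.3333333333

merge on 'status' (how='left') → 8 rows:
   qty    status  rating
0   18      paid     3.0
1   16      paid     3.0
2   18   pending     NaN
3   12  returned     1.0
4   15  returned     1.0
5   20      paid     3.0
6   19   shipped     NaN
7   19   pending     NaN
add column qty_plus_2 = t['qty'] + 2:
   qty    status  rating  qty_plus_2
0   18      paid     3.0          20
1   16      paid     3.0          18
2   18   pending     NaN          20
3   12  returned     1.0          14
4   15  returned     1.0          17
5   20      paid     3.0          22
6   19   shipped     NaN          21
7   19   pending     NaN          21
drop duplicate status (keep=first):
   qty    status  rating  qty_plus_2
0   18      paid     3.0          20
2   18   pending     NaN          20
3   12  returned     1.0          14
6   19   shipped     NaN          21
take 3 rows with largest qty_plus_2:
   qty   status  rating  qty_plus_2
6   19  shipped     NaN          21
0   18     paid     3.0          20
2   18  pending     NaN          20
Reading off the mean of column 'qty_plus_2', we get 20.3333333333.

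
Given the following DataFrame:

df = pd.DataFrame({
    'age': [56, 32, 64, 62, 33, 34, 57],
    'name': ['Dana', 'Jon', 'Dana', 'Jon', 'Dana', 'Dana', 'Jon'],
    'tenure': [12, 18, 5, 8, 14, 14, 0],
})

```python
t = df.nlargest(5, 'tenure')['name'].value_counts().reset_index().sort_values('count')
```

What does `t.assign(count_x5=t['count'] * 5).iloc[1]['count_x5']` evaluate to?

15

take 5 rows with largest tenure:
   age  name  tenure
1   32   Jon      18
4   33  Dana      14
5   34  Dana      14
0   56  Dana      12
3   62   Jon       8
value_counts of name:
name
Dana    3
Jon     2
Name: count, dtype: int64
reset_index():
   name  count
0  Dana      3
1   Jon      2
sort by count:
   name  count
1   Jon      2
0  Dana      3
add column count_x5 = t['count'] * 5:
   name  count  count_x5
1   Jon      2        10
0  Dana      3        15
Hence 15.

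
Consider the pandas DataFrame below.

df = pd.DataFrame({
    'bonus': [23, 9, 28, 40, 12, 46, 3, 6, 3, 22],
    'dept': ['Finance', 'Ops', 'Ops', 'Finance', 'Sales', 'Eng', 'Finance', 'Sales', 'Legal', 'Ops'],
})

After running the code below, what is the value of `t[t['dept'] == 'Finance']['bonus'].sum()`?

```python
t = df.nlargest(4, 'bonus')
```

63

take 4 rows with largest bonus:
   bonus     dept
5     46      Eng
3     40  Finance
2     28      Ops
0     23  Finance
filter rows where dept == 'Finance':
   bonus     dept
3     40  Finance
0     23  Finance
Finally, sum of column 'bonus' = 63.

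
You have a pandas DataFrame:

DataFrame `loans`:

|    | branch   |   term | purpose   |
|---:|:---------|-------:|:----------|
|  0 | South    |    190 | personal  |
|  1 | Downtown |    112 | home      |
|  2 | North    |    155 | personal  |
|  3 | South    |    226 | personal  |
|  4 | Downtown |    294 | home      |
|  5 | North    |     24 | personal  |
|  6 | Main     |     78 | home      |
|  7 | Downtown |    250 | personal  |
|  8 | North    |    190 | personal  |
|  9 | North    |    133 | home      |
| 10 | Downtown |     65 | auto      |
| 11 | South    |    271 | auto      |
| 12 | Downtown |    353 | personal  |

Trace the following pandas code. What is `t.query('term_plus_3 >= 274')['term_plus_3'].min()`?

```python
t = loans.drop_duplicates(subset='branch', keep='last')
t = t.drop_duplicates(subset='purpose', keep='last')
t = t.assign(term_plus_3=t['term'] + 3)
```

drop duplicate branch (keep=last):
      branch  term   purpose
6       Main    78      home
9      North   133      home
11     South   271      auto
12  Downtown   353  personal
drop duplicate purpose (keep=last):
      branch  term   purpose
9      North   133      home
11     South   271      auto
12  Downtown   353  personal
add column term_plus_3 = t['term'] + 3:
      branch  term   purpose  term_plus_3
9      North   133      home          136
11     South   271      auto          274
12  Downtown   353  personal          356
filter rows where term_plus_3 >= 274:
      branch  term   purpose  term_plus_3
11     South   271      auto          274
12  Downtown   353  personal          356
min of column 'term_plus_3' → 274

274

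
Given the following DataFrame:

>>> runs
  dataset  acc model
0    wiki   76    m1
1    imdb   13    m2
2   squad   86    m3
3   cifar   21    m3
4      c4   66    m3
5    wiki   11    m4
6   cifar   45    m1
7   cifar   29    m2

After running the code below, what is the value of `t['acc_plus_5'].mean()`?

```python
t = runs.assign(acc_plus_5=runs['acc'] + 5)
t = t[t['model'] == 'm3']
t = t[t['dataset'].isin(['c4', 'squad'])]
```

81.0

add column acc_plus_5 = runs['acc'] + 5:
  dataset  acc model  acc_plus_5
0    wiki   76    m1          81
1    imdb   13    m2          18
2   squad   86    m3          91
3   cifar   21    m3          26
4      c4   66    m3          71
5    wiki   11    m4          16
6   cifar   45    m1          50
7   cifar   29    m2          34
filter rows where model == 'm3':
  dataset  acc model  acc_plus_5
2   squad   86    m3          91
3   cifar   21    m3          26
4      c4   66    m3          71
filter rows where dataset in ['c4', 'squad']:
  dataset  acc model  acc_plus_5
2   squad   86    m3          91
4      c4   66    m3          71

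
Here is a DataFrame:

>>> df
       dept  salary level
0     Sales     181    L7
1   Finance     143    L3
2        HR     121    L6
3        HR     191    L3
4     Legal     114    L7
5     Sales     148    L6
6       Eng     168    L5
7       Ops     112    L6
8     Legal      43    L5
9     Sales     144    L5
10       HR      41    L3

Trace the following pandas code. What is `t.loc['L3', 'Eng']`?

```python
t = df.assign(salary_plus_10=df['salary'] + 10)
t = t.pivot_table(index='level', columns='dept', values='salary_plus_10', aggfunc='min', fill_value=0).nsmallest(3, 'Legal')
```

0

add column salary_plus_10 = df['salary'] + 10:
       dept  salary level  salary_plus_10
0     Sales     181    L7             191
1   Finance     143    L3             153
2        HR     121    L6             131
3        HR     191    L3             201
4     Legal     114    L7             124
5     Sales     148    L6             158
6       Eng     168    L5             178
7       Ops     112    L6             122
8     Legal      43    L5              53
9     Sales     144    L5             154
10       HR      41    L3              51
pivot: rows=level, cols=dept, min(salary_plus_10):
dept   Eng  Finance   HR  Legal  Ops  Sales
level                                      
L3       0      153   51      0    0      0
L5     178        0    0     53    0    154
L6       0        0  131      0  122    158
L7       0        0    0    124    0    191
take 3 rows with smallest Legal:
dept   Eng  Finance   HR  Legal  Ops  Sales
level                                      
L3       0      153   51      0    0      0
L6       0        0  131      0  122    158
L5     178        0    0     53    0    154
Reading off the value at row 'L3', column 'Eng', we get 0.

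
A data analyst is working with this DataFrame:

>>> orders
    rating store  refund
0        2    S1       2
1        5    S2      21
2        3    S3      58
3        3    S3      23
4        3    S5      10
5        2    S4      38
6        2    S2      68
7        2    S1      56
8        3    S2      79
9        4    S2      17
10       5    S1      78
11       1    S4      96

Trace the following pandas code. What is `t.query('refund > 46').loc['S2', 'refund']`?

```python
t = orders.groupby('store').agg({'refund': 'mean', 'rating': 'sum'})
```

group by store: mean(refund), sum(rating):
          refund  rating
store                   
S1     45.333333       9
S2     46.250000      14
S3     40.500000       6
S4     67.000000       3
S5     10.000000       3
filter rows where refund > 46:
       refund  rating
store                
S2      46.25      14
S4      67.00       3

46.25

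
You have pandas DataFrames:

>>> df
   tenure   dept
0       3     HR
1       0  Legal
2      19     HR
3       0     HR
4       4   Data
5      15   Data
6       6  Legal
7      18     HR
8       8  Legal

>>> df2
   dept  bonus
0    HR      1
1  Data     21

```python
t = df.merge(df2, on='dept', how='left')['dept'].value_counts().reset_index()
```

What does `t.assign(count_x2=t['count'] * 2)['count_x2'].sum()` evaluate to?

merge on 'dept' (how='left') → 9 rows:
   tenure   dept  bonus
0       3     HR    1.0
1       0  Legal    NaN
2      19     HR    1.0
3       0     HR    1.0
4       4   Data   21.0
5      15   Data   21.0
6       6  Legal    NaN
7      18     HR    1.0
8       8  Legal    NaN
value_counts of dept:
dept
HR       4
Legal    3
Data     2
Name: count, dtype: int64
reset_index():
    dept  count
0     HR      4
1  Legal      3
2   Data      2
add column count_x2 = t['count'] * 2:
    dept  count  count_x2
0     HR      4         8
1  Legal      3         6
2   Data      2         4
Then the sum of column 'count_x2': 18

18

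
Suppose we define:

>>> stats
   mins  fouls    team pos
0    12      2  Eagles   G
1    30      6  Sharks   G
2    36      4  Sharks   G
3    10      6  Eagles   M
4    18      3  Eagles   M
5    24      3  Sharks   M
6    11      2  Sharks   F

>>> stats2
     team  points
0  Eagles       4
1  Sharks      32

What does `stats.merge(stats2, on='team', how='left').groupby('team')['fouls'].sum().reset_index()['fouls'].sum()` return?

26

merge on 'team' (how='left') → 7 rows:
   mins  fouls    team pos  points
0    12      2  Eagles   G       4
1    30      6  Sharks   G      32
2    36      4  Sharks   G      32
3    10      6  Eagles   M       4
4    18      3  Eagles   M       4
5    24      3  Sharks   M      32
6    11      2  Sharks   F      32
group by team, sum of fouls:
team
Eagles    11
Sharks    15
Name: fouls, dtype: int64
reset_index():
     team  fouls
0  Eagles     11
1  Sharks     15
Taking the sum of column 'fouls' gives 26.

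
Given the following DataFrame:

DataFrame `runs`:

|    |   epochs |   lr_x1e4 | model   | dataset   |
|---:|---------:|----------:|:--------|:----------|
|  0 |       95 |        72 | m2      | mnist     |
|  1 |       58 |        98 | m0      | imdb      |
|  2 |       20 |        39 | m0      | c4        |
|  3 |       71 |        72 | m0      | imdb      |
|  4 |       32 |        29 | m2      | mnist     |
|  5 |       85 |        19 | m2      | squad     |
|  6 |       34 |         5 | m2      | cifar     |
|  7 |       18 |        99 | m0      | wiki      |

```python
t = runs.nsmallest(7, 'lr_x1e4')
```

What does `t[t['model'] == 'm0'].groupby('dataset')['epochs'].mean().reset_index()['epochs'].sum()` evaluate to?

84.5

take 7 rows with smallest lr_x1e4:
   epochs  lr_x1e4 model dataset
6      34        5    m2   cifar
5      85       19    m2   squad
4      32       29    m2   mnist
2      20       39    m0      c4
0      95       72    m2   mnist
3      71       72    m0    imdb
1      58       98    m0    imdb
filter rows where model == 'm0':
   epochs  lr_x1e4 model dataset
2      20       39    m0      c4
3      71       72    m0    imdb
1      58       98    m0    imdb
group by dataset, mean of epochs:
dataset
c4      20.0
imdb    64.5
Name: epochs, dtype: float64
reset_index():
  dataset  epochs
0      c4    20.0
1    imdb    64.5
Taking the sum of column 'epochs' gives 84.5.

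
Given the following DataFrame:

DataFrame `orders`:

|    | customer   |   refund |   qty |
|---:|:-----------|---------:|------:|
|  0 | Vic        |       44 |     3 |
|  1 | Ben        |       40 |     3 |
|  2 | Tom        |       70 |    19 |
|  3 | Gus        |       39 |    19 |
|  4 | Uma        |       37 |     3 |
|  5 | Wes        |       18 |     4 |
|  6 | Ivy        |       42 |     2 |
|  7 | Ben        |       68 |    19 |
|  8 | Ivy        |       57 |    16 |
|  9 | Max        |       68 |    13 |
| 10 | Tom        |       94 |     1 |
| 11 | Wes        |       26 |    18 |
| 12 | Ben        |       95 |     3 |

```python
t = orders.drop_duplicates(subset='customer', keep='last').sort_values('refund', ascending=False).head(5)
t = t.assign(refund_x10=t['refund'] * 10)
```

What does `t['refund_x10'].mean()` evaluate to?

drop duplicate customer (keep=last):
   customer  refund  qty
0       Vic      44    3
3       Gus      39   19
4       Uma      37    3
8       Ivy      57   16
9       Max      68   13
10      Tom      94    1
11      Wes      26   18
12      Ben      95    3
sort by refund descending:
   customer  refund  qty
12      Ben      95    3
10      Tom      94    1
9       Max      68   13
8       Ivy      57   16
0       Vic      44    3
3       Gus      39   19
4       Uma      37    3
11      Wes      26   18
take first 5 rows:
   customer  refund  qty
12      Ben      95    3
10      Tom      94    1
9       Max      68   13
8       Ivy      57   16
0       Vic      44    3
add column refund_x10 = t['refund'] * 10:
   customer  refund  qty  refund_x10
12      Ben      95    3         950
10      Tom      94    1         940
9       Max      68   13         680
8       Ivy      57   16         570
0       Vic      44    3         440

716.0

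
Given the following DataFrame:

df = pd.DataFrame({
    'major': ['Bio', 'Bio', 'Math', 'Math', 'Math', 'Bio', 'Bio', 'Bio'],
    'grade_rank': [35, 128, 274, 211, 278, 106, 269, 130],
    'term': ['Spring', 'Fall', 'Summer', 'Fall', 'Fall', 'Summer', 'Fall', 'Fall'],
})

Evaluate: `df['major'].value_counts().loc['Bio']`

5

value_counts of major:
major
Bio     5
Math    3
Name: count, dtype: int64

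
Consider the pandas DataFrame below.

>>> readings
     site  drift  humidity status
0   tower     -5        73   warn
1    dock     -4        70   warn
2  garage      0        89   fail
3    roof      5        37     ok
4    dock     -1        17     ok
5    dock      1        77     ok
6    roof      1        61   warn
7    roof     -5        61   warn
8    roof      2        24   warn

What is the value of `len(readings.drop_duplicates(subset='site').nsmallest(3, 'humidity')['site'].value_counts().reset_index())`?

drop duplicate site (keep=first):
     site  drift  humidity status
0   tower     -5        73   warn
1    dock     -4        70   warn
2  garage      0        89   fail
3    roof      5        37     ok
take 3 rows with smallest humidity:
    site  drift  humidity status
3   roof      5        37     ok
1   dock     -4        70   warn
0  tower     -5        73   warn
value_counts of site:
site
roof     1
dock     1
tower    1
Name: count, dtype: int64
reset_index():
    site  count
0   roof      1
1   dock      1
2  tower      1
Taking the number of rows gives 3.

3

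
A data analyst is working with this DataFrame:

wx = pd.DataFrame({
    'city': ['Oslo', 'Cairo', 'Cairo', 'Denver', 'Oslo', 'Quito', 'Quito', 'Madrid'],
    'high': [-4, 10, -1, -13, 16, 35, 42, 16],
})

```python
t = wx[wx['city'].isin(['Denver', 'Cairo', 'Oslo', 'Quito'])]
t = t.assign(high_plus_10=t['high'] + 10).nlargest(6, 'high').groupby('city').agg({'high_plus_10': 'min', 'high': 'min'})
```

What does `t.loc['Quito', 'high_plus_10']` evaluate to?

filter rows where city in ['Denver', 'Cairo', 'Oslo', 'Quito']:
     city  high
0    Oslo    -4
1   Cairo    10
2   Cairo    -1
3  Denver   -13
4    Oslo    16
5   Quito    35
6   Quito    42
add column high_plus_10 = t['high'] + 10:
     city  high  high_plus_10
0    Oslo    -4             6
1   Cairo    10            20
2   Cairo    -1             9
3  Denver   -13            -3
4    Oslo    16            26
5   Quito    35            45
6   Quito    42            52
take 6 rows with largest high:
    city  high  high_plus_10
6  Quito    42            52
5  Quito    35            45
4   Oslo    16            26
1  Cairo    10            20
2  Cairo    -1             9
0   Oslo    -4             6
group by city: min(high_plus_10), min(high):
       high_plus_10  high
city                     
Cairo             9    -1
Oslo              6    -4
Quito            45    35
Hence 45.

45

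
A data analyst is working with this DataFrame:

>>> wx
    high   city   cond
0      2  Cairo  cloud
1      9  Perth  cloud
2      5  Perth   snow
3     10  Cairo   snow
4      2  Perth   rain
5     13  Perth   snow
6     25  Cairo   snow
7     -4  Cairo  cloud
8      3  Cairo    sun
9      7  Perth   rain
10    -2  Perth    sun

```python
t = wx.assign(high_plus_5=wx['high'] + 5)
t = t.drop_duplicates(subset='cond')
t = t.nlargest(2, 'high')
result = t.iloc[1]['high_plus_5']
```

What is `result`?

add column high_plus_5 = wx['high'] + 5:
    high   city   cond  high_plus_5
0      2  Cairo  cloud            7
1      9  Perth  cloud           14
2      5  Perth   snow           10
3     10  Cairo   snow           15
4      2  Perth   rain            7
5     13  Perth   snow           18
6     25  Cairo   snow           30
7     -4  Cairo  cloud            1
8      3  Cairo    sun            8
9      7  Perth   rain           12
10    -2  Perth    sun            3
drop duplicate cond (keep=first):
   high   city   cond  high_plus_5
0     2  Cairo  cloud            7
2     5  Perth   snow           10
4     2  Perth   rain            7
8     3  Cairo    sun            8
take 2 rows with largest high:
   high   city  cond  high_plus_5
2     5  Perth  snow           10
8     3  Cairo   sun            8

8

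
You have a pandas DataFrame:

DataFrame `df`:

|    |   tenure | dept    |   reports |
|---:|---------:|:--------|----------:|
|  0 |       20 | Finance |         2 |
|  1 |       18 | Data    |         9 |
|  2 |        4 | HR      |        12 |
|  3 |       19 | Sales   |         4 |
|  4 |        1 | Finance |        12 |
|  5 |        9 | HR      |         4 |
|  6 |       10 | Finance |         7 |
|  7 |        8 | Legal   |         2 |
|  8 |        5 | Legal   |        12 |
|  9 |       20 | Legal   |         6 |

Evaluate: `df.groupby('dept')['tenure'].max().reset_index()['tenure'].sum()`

86

group by dept, max of tenure:
dept
Data       18
Finance    20
HR          9
Legal      20
Sales      19
Name: tenure, dtype: int64
reset_index():
      dept  tenure
0     Data      18
1  Finance      20
2       HR       9
3    Legal      20
4    Sales      19
Taking the sum of column 'tenure' gives 86.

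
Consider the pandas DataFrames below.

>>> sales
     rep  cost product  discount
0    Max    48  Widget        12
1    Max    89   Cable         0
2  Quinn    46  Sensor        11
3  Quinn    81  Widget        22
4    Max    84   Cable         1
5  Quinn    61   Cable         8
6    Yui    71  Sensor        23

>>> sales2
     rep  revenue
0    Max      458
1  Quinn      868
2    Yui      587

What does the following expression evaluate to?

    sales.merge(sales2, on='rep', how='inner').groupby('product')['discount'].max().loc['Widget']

22

merge on 'rep' (how='inner') → 7 rows:
     rep  cost product  discount  revenue
0    Max    48  Widget        12      458
1    Max    89   Cable         0      458
2  Quinn    46  Sensor        11      868
3  Quinn    81  Widget        22      868
4    Max    84   Cable         1      458
5  Quinn    61   Cable         8      868
6    Yui    71  Sensor        23      587
group by product, max of discount:
product
Cable      8
Sensor    23
Widget    22
Name: discount, dtype: int64
Finally, value at index 'Widget' = 22.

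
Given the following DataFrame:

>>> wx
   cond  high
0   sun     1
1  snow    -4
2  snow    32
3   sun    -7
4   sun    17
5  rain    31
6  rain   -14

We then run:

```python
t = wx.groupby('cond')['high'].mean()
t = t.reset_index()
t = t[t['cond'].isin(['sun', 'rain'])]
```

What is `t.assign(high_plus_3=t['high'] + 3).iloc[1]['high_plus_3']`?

group by cond, mean of high:
cond
rain     8.500000
snow    14.000000
sun      3.666667
Name: high, dtype: float64
reset_index():
   cond       high
0  rain   8.500000
1  snow  14.000000
2   sun   3.666667
filter rows where cond in ['sun', 'rain']:
   cond      high
0  rain  8.500000
2   sun  3.666667
add column high_plus_3 = t['high'] + 3:
   cond      high  high_plus_3
0  rain  8.500000    11.500000
2   sun  3.666667     6.666667

6.66666666667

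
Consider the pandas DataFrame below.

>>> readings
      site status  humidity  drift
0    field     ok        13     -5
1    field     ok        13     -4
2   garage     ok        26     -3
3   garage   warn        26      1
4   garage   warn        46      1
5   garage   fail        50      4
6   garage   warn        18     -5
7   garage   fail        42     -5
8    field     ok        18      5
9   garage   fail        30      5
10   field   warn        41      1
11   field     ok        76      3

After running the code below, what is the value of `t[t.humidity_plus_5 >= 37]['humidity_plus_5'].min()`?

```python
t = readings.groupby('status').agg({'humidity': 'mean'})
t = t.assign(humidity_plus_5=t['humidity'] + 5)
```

37.75

group by status, mean of humidity:
         humidity
status           
fail    40.666667
ok      29.200000
warn    32.750000
add column humidity_plus_5 = t['humidity'] + 5:
         humidity  humidity_plus_5
status                            
fail    40.666667        45.666667
ok      29.200000        34.200000
warn    32.750000        37.750000
filter rows where humidity_plus_5 >= 37:
         humidity  humidity_plus_5
status                            
fail    40.666667        45.666667
warn    32.750000        37.750000
Taking the min of column 'humidity_plus_5' gives 37.75.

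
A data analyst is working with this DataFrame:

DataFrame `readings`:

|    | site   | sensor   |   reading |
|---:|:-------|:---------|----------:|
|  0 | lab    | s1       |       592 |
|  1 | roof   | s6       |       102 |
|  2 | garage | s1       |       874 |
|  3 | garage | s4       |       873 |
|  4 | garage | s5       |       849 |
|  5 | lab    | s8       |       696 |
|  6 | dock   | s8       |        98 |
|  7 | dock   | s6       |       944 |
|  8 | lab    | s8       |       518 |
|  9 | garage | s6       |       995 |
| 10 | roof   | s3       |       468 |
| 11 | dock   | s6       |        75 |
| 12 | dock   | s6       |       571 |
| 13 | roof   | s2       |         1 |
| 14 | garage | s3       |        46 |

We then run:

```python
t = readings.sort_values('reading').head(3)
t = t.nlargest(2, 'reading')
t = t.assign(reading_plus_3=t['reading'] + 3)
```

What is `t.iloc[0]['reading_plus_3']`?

78

sort by reading:
      site sensor  reading
13    roof     s2        1
14  garage     s3       46
11    dock     s6       75
6     dock     s8       98
1     roof     s6      102
10    roof     s3      468
8      lab     s8      518
12    dock     s6      571
0      lab     s1      592
5      lab     s8      696
4   garage     s5      849
3   garage     s4      873
2   garage     s1      874
7     dock     s6      944
9   garage     s6      995
take first 3 rows:
      site sensor  reading
13    roof     s2        1
14  garage     s3       46
11    dock     s6       75
take 2 rows with largest reading:
      site sensor  reading
11    dock     s6       75
14  garage     s3       46
add column reading_plus_3 = t['reading'] + 3:
      site sensor  reading  reading_plus_3
11    dock     s6       75              78
14  garage     s3       46              49
The value at position 0, column 'reading_plus_3' is 78.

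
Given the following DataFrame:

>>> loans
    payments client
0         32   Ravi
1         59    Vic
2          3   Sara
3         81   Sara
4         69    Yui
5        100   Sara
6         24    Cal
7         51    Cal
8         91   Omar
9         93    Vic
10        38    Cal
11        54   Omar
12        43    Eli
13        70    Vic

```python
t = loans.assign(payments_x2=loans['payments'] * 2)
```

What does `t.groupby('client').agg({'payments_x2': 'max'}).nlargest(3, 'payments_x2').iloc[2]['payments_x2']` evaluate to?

182

add column payments_x2 = loans['payments'] * 2:
    payments client  payments_x2
0         32   Ravi           64
1         59    Vic          118
2          3   Sara            6
3         81   Sara          162
4         69    Yui          138
5        100   Sara          200
6         24    Cal           48
7         51    Cal          102
8         91   Omar          182
9         93    Vic          186
10        38    Cal           76
11        54   Omar          108
12        43    Eli           86
13        70    Vic          140
group by client, max of payments_x2:
        payments_x2
client             
Cal             102
Eli              86
Omar            182
Ravi             64
Sara            200
Vic             186
Yui             138
take 3 rows with largest payments_x2:
        payments_x2
client             
Sara            200
Vic             186
Omar            182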